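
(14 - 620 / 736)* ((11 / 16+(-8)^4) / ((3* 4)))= 52896429 / 11776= 4491.88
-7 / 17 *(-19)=133 / 17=7.82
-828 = -828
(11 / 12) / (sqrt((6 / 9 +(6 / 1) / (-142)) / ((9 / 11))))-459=-459 +sqrt(311619) / 532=-457.95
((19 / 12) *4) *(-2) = -12.67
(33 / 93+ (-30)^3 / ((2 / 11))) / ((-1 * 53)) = 4603489 / 1643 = 2801.88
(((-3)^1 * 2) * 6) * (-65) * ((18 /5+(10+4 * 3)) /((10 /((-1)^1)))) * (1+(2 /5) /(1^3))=-209664 /25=-8386.56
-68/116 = -17/29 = -0.59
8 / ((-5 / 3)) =-24 / 5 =-4.80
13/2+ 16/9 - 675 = -12001/18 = -666.72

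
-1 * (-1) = 1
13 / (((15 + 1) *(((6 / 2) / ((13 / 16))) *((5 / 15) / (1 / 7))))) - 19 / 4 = -8343 / 1792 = -4.66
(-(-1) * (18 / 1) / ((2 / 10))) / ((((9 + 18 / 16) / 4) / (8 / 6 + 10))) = 10880 / 27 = 402.96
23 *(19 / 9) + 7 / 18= 48.94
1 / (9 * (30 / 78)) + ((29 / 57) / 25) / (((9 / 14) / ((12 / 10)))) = 2329 / 7125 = 0.33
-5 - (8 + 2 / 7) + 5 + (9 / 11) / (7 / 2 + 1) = -8.10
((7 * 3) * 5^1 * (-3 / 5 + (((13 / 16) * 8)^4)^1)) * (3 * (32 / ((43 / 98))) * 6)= 10576580616 / 43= 245966991.07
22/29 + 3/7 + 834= 169543/203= 835.19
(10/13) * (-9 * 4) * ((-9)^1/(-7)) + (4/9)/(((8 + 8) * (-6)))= -699931/19656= -35.61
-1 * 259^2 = -67081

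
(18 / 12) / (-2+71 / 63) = -189 / 110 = -1.72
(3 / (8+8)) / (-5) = -3 / 80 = -0.04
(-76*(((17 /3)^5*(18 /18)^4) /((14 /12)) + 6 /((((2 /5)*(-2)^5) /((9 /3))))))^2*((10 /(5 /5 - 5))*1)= -14896438522825004645 /41150592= -361998158442.65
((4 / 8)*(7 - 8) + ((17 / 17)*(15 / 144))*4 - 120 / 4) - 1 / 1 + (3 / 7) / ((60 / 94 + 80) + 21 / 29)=-289502999 / 9315348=-31.08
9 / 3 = 3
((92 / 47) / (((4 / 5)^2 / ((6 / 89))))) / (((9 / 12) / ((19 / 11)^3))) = 7887850 / 5567573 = 1.42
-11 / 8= -1.38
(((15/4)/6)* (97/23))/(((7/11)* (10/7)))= 1067/368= 2.90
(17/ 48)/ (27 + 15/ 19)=323/ 25344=0.01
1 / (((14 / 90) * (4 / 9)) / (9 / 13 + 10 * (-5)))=-259605 / 364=-713.20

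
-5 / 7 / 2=-5 / 14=-0.36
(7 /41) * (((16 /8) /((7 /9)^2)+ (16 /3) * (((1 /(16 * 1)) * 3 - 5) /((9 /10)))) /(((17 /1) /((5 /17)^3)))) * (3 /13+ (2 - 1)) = -66712000 /8413654977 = -0.01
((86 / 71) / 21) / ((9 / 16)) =1376 / 13419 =0.10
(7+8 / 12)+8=47 / 3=15.67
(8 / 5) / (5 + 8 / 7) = 56 / 215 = 0.26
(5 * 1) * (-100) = -500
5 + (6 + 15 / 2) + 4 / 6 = 115 / 6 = 19.17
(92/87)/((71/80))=7360/6177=1.19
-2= -2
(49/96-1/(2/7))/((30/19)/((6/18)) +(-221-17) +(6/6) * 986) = -5453/1372992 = -0.00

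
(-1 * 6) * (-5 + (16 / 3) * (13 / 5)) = -266 / 5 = -53.20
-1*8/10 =-4/5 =-0.80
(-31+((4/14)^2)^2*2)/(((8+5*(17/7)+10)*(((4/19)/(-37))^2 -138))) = 36768655391/4935898380098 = 0.01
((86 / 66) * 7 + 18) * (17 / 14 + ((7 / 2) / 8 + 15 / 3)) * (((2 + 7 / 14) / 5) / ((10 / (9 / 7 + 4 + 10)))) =14268985 / 103488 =137.88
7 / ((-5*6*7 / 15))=-1 / 2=-0.50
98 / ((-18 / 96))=-1568 / 3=-522.67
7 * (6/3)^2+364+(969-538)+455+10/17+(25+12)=22365/17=1315.59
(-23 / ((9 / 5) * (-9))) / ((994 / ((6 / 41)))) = 115 / 550179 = 0.00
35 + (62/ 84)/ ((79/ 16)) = 58313/ 1659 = 35.15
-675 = -675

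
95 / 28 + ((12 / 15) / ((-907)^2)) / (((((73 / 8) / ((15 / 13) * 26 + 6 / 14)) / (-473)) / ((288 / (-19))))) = 545695738561 / 159741982820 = 3.42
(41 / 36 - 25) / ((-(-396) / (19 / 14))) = -16321 / 199584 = -0.08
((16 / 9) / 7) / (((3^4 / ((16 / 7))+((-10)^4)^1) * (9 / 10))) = 0.00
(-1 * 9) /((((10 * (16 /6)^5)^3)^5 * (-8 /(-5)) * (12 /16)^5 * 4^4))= -22528399544939174411840147874772641 /21567957333720511835733612069615704538909715538032457984882888199372800000000000000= -0.00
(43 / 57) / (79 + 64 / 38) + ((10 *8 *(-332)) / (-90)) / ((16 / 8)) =226217 / 1533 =147.56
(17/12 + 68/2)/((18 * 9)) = 425/1944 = 0.22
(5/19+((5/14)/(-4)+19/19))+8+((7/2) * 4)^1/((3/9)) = 54449/1064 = 51.17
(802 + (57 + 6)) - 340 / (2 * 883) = 763625 / 883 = 864.81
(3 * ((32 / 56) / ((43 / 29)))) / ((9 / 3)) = 116 / 301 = 0.39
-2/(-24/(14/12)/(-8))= -7/9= -0.78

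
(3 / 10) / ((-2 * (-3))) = 1 / 20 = 0.05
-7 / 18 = -0.39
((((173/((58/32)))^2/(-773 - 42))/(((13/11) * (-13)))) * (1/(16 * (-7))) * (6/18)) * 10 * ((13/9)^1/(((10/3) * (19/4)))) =-21070016/10665742815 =-0.00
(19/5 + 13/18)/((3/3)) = 407/90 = 4.52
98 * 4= 392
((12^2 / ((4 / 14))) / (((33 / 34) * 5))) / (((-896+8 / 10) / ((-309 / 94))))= 73542 / 192841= 0.38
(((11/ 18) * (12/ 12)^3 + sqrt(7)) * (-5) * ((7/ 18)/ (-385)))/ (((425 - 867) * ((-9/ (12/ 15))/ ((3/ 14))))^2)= 1/ 174464936100 + sqrt(7)/ 106617460950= 0.00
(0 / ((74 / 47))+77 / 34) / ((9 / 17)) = 77 / 18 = 4.28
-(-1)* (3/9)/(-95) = -1/285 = -0.00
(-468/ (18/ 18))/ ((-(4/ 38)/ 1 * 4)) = 2223/ 2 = 1111.50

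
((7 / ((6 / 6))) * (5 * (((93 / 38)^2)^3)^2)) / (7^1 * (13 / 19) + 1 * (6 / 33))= 161159574529557709311206385 / 495752720364542119936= 325080.57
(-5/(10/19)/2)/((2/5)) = -95/8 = -11.88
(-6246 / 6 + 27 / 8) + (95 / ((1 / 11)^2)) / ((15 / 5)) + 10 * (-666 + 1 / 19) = -1762637 / 456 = -3865.43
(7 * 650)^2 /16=5175625 /4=1293906.25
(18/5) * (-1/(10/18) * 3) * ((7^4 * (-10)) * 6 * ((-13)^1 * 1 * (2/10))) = -182034216/25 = -7281368.64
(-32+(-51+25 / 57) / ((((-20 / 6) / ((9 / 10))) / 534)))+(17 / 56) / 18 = 3475111259 / 478800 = 7257.96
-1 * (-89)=89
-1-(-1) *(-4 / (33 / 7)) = -61 / 33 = -1.85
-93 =-93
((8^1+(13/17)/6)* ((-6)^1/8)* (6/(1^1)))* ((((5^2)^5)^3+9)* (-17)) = 1158099621534347534190879/2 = 579049810767173767095439.50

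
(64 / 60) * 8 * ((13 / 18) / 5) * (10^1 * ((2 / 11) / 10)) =1664 / 7425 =0.22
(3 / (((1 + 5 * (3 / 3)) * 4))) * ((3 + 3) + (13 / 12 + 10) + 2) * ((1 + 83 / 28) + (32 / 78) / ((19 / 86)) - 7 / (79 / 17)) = 1619609141 / 157352832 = 10.29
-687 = -687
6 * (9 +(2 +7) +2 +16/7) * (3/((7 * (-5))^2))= 2808/8575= 0.33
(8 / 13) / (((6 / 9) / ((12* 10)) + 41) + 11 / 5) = 1440 / 101101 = 0.01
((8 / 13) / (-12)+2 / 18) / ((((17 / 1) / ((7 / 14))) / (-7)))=-49 / 3978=-0.01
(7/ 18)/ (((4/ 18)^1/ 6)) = 21/ 2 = 10.50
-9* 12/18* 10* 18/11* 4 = -4320/11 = -392.73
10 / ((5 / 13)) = 26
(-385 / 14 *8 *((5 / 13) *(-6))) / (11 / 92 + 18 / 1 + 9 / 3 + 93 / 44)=834900 / 38207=21.85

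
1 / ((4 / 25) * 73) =25 / 292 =0.09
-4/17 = -0.24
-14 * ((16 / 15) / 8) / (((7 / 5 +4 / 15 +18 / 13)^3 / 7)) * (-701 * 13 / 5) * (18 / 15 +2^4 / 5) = 15856838712 / 4298875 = 3688.60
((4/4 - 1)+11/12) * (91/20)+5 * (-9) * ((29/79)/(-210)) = 563993/132720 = 4.25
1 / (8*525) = 1 / 4200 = 0.00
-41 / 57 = -0.72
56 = 56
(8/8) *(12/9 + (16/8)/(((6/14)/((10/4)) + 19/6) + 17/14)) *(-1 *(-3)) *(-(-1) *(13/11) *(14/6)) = 115661/7887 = 14.66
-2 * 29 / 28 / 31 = -0.07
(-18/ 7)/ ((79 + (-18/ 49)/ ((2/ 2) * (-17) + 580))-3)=-35469/ 1048297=-0.03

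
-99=-99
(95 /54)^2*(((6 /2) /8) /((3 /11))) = 99275 /23328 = 4.26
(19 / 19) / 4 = 1 / 4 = 0.25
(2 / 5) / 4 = 1 / 10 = 0.10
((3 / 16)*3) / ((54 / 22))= 0.23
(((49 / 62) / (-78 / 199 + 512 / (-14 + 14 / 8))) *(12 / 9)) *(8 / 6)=-1911196 / 57386673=-0.03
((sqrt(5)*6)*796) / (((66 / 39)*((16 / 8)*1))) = 3155.30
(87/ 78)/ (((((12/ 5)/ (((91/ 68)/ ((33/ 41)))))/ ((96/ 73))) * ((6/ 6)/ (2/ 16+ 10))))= 1123605/ 109208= 10.29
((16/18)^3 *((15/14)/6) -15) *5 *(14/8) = -379525/2916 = -130.15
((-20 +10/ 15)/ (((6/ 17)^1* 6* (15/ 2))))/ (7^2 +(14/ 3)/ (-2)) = -493/ 18900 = -0.03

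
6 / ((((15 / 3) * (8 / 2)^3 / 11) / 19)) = 627 / 160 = 3.92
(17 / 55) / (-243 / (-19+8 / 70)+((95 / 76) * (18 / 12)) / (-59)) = 5303864 / 220244475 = 0.02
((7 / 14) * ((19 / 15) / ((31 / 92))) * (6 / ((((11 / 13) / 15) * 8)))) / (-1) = -17043 / 682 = -24.99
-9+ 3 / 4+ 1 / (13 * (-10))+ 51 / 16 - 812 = -849753 / 1040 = -817.07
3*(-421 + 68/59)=-74313/59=-1259.54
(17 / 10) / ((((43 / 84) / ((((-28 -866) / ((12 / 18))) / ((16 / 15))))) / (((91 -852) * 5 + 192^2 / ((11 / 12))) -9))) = -287539495677 / 1892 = -151976477.63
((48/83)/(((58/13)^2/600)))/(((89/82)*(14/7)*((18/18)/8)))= 399110400/6212467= 64.24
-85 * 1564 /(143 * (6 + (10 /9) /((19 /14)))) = -11366370 /83369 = -136.34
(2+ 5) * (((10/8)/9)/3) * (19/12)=665/1296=0.51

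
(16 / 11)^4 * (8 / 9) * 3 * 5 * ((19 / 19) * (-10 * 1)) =-26214400 / 43923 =-596.83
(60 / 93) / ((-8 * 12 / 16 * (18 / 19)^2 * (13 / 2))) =-1805 / 97929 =-0.02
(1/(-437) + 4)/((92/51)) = 89097/40204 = 2.22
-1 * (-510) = 510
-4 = -4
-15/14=-1.07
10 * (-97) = -970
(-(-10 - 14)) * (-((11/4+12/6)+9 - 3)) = -258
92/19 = 4.84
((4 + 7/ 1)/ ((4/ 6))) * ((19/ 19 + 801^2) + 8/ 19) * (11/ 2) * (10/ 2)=11062829745/ 38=291127098.55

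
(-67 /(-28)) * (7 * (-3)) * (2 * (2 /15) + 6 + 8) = -7169 /10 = -716.90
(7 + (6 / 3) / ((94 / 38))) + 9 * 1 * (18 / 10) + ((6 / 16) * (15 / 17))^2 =104830307 / 4346560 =24.12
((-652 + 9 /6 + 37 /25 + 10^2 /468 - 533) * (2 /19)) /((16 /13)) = -6913567 /68400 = -101.08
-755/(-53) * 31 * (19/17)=444695/901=493.56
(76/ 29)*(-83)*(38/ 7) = -239704/ 203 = -1180.81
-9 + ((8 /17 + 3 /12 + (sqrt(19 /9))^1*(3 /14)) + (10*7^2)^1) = sqrt(19) /14 + 32757 /68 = 482.03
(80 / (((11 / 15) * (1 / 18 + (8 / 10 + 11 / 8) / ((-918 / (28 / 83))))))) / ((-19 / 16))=-4876416000 / 2906563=-1677.73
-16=-16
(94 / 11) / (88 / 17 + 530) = 799 / 50039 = 0.02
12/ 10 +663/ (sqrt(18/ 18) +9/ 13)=43227/ 110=392.97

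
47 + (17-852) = -788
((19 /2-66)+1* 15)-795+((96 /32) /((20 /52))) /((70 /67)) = -145081 /175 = -829.03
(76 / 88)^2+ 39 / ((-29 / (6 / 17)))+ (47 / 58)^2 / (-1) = -666780 / 1729937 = -0.39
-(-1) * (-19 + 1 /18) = -341 /18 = -18.94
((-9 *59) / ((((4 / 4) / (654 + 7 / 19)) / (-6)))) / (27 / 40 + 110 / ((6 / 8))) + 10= 4756743950 / 335939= 14159.55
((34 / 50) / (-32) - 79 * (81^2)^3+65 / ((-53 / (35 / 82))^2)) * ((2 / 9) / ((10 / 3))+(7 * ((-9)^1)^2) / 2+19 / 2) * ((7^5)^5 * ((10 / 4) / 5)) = -124221090358963270130567407320987843915313399549 / 28331574000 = -4384546031892307505773149000000000000.00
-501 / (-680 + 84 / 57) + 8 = 112655 / 12892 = 8.74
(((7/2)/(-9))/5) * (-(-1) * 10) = -7/9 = -0.78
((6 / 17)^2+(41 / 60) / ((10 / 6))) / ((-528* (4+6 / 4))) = -15449 / 83925600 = -0.00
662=662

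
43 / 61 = 0.70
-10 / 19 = -0.53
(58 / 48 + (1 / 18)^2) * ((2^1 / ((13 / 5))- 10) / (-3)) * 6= 7850 / 351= 22.36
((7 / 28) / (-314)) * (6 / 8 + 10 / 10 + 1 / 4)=-1 / 628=-0.00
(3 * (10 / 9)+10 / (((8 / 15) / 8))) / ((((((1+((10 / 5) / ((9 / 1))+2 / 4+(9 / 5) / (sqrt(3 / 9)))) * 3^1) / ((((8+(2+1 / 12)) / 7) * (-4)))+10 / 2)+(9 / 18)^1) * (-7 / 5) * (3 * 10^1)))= -193766375 / 213940377 - 626175 * sqrt(3) / 3395879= -1.23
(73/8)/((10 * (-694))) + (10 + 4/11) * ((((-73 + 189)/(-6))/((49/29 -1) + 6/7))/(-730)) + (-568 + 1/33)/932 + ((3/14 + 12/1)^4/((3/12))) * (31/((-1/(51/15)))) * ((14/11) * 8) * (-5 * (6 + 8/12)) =5344572032288017835485733/1678169991553440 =3184762008.13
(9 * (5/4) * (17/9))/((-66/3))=-85/88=-0.97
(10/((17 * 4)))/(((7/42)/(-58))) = -870/17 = -51.18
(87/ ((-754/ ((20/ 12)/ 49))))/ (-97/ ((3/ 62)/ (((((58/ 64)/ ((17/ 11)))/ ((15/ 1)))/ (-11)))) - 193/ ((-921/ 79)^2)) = -2884019400/ 4191879061279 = -0.00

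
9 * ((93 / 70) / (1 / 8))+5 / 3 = 10219 / 105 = 97.32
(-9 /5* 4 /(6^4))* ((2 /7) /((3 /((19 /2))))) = -0.01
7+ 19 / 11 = 96 / 11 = 8.73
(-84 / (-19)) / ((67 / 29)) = 2436 / 1273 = 1.91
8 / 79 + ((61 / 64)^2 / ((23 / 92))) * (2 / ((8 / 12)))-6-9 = -323371 / 80896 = -4.00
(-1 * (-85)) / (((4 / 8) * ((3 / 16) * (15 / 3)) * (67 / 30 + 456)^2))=0.00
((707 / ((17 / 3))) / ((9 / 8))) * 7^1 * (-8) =-316736 / 51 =-6210.51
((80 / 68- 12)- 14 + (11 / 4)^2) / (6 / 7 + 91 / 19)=-624435 / 204272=-3.06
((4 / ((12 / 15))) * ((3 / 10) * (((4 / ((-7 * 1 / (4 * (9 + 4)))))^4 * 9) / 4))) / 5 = 6317236224 / 12005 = 526217.09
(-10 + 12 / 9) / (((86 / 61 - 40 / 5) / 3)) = 793 / 201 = 3.95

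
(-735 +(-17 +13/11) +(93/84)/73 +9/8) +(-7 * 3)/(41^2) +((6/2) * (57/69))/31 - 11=-40994271080465/53896531304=-760.61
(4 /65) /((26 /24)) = 48 /845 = 0.06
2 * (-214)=-428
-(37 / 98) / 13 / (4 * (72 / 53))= -0.01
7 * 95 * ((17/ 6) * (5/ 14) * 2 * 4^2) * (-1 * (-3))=64600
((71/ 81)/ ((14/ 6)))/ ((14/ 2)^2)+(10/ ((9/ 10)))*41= 4218971/ 9261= 455.56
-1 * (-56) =56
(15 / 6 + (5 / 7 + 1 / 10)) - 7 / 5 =1.91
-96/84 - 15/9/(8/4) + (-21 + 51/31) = -27773/1302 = -21.33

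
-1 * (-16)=16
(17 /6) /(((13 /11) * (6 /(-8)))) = -374 /117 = -3.20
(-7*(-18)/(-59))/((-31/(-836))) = -105336/1829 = -57.59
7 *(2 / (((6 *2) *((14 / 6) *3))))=1 / 6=0.17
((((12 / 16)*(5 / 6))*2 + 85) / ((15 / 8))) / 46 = 1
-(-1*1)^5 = 1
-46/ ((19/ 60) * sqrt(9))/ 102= -460/ 969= -0.47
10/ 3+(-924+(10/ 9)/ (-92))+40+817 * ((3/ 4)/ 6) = -1289285/ 1656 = -778.55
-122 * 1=-122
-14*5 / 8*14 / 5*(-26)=637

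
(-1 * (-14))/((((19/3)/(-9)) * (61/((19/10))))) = -0.62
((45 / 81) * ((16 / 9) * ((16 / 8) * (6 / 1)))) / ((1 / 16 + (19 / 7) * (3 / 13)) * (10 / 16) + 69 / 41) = 152821760 / 27251829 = 5.61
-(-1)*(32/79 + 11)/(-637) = -901/50323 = -0.02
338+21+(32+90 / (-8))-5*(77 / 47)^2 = 3236891 / 8836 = 366.33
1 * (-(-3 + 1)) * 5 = 10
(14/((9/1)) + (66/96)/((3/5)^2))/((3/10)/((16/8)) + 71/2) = 2495/25668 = 0.10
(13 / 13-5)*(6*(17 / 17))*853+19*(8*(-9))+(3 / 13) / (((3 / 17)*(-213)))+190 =-59948867 / 2769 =-21650.01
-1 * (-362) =362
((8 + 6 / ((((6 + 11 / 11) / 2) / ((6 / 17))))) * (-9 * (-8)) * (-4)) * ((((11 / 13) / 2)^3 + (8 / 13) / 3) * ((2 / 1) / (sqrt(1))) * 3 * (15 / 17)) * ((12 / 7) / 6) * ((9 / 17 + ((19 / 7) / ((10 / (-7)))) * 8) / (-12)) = -680760963072 / 528899189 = -1287.13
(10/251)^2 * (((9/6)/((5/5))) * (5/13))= 750/819013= 0.00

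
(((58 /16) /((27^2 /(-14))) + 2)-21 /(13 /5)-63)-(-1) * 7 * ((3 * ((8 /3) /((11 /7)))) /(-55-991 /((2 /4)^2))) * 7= -115984959815 /1675874772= -69.21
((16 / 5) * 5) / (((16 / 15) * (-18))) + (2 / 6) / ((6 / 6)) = -1 / 2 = -0.50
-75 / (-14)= 75 / 14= 5.36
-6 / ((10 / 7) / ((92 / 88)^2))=-4.59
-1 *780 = -780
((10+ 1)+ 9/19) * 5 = 1090/19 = 57.37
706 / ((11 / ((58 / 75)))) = 40948 / 825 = 49.63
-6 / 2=-3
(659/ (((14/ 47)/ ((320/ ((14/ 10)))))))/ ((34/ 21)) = 37167600/ 119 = 312332.77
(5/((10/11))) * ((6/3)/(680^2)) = 0.00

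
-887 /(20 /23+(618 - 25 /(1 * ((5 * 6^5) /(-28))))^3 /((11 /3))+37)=-549555638404608 /39885978857596060477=-0.00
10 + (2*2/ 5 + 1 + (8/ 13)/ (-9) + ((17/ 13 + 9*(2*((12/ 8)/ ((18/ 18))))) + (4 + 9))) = 31028/ 585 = 53.04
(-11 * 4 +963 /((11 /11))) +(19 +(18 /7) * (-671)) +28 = -5316 /7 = -759.43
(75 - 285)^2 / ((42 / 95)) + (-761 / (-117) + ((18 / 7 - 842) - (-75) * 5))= 81320210 / 819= 99292.08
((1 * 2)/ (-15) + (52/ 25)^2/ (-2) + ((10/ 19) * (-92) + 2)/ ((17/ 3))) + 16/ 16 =-5746463/ 605625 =-9.49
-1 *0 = 0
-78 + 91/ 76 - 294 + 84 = -21797/ 76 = -286.80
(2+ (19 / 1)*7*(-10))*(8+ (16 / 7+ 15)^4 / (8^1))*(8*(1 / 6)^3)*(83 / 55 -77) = 9856594027696 / 237699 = 41466703.80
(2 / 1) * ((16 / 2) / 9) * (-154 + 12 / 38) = -46720 / 171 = -273.22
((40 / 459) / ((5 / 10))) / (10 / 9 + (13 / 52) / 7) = 2240 / 14739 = 0.15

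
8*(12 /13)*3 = 288 /13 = 22.15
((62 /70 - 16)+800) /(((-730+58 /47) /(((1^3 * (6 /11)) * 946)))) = -166556673 /299705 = -555.74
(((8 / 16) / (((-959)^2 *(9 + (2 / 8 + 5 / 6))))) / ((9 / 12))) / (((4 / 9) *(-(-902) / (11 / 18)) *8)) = 1 / 73000599056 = 0.00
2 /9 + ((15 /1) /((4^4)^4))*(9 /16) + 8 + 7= 9414568314047 /618475290624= 15.22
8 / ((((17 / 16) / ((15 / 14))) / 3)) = 2880 / 119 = 24.20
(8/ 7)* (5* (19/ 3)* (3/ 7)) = 760/ 49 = 15.51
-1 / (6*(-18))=1 / 108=0.01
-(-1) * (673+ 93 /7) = 4804 /7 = 686.29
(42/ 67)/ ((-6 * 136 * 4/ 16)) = -7/ 2278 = -0.00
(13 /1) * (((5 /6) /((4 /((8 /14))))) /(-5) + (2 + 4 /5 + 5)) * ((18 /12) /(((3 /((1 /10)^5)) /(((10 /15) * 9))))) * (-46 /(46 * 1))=-21229 /7000000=-0.00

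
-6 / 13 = -0.46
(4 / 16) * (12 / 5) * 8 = 24 / 5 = 4.80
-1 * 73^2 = -5329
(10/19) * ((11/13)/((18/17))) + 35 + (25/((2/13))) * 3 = 2324905/4446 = 522.92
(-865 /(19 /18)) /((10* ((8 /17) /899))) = -156550.20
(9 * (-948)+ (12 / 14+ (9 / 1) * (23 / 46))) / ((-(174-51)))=39791 / 574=69.32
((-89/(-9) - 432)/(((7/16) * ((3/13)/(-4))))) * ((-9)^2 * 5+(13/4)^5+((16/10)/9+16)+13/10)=1786622185907/136080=13129204.78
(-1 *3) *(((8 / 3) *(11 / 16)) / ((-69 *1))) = 11 / 138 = 0.08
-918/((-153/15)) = 90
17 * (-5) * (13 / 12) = -1105 / 12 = -92.08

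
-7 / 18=-0.39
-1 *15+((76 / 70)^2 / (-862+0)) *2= -7921069 / 527975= -15.00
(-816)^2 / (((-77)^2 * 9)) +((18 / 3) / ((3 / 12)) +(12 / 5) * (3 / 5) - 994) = -141715206 / 148225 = -956.08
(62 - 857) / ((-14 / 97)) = 77115 / 14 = 5508.21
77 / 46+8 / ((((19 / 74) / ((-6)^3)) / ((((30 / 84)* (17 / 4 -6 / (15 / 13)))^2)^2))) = -154641211 / 1767136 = -87.51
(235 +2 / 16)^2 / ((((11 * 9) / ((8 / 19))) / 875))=1645875 / 8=205734.38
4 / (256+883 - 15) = 0.00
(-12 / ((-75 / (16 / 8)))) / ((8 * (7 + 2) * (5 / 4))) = 4 / 1125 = 0.00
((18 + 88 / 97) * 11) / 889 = 2882 / 12319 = 0.23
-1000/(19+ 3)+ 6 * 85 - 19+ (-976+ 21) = -5604/11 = -509.45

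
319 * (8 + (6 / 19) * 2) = 52316 / 19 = 2753.47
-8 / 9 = -0.89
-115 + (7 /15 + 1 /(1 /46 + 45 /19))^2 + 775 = 648811387789 /981882225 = 660.78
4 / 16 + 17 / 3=71 / 12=5.92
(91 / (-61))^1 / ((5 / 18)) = -1638 / 305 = -5.37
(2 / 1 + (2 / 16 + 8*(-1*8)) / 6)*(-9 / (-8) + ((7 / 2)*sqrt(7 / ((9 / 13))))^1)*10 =-14525*sqrt(91) / 144 - 6225 / 64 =-1059.49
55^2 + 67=3092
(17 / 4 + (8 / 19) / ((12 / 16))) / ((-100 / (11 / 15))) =-12067 / 342000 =-0.04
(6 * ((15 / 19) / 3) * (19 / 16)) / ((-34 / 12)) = -45 / 68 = -0.66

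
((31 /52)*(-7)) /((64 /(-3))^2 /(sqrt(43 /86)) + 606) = 5325831 /99016216 - 499968*sqrt(2) /12377027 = -0.00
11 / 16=0.69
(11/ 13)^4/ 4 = 14641/ 114244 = 0.13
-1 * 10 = -10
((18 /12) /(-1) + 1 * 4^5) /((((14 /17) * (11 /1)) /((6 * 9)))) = 938655 /154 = 6095.16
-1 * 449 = -449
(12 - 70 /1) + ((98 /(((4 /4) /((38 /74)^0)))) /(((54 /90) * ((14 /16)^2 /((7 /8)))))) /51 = -8314 /153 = -54.34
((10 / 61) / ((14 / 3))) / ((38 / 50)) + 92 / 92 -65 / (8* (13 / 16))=-72642 / 8113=-8.95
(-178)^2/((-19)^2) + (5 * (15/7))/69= 5110149/58121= 87.92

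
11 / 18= 0.61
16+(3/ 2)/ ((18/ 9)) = 67/ 4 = 16.75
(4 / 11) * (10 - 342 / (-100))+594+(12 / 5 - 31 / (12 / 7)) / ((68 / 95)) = 11770177 / 20400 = 576.97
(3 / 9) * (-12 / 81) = -4 / 81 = -0.05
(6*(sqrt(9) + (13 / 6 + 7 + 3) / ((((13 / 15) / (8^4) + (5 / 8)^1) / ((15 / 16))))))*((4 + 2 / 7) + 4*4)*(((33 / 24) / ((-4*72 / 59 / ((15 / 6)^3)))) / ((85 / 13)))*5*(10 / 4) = -14548493870625 / 668693504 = -21756.60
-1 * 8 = -8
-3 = -3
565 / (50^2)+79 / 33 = 43229 / 16500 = 2.62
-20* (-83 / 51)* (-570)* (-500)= 157700000 / 17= 9276470.59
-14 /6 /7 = -1 /3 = -0.33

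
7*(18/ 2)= 63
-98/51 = -1.92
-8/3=-2.67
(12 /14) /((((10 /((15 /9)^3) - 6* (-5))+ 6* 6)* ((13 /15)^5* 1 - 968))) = -18984375 /1460590969516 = -0.00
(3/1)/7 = 3/7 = 0.43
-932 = -932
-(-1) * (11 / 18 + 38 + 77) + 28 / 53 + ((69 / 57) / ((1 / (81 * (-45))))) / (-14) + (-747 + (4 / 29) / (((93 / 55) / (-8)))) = -18042192041 / 57033459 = -316.34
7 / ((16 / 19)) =133 / 16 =8.31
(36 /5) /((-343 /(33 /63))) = -132 /12005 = -0.01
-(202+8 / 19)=-3846 / 19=-202.42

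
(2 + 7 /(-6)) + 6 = 41 /6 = 6.83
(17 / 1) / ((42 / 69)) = 391 / 14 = 27.93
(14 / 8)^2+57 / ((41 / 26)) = 39.21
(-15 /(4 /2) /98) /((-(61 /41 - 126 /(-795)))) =162975 /3505852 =0.05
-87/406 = -0.21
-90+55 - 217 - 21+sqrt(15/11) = -273+sqrt(165)/11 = -271.83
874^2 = 763876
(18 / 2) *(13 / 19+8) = 1485 / 19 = 78.16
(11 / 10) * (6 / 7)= 33 / 35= 0.94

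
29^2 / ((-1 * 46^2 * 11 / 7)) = -5887 / 23276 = -0.25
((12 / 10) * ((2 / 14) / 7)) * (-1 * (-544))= 3264 / 245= 13.32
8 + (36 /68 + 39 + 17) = 1097 /17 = 64.53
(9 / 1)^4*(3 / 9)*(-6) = -13122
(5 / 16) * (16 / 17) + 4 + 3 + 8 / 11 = 1500 / 187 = 8.02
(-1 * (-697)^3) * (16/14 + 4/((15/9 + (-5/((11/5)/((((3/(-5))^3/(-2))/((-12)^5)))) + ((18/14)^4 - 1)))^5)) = 389965743.73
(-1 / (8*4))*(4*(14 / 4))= -7 / 16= -0.44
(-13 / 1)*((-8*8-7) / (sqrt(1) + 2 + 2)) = 923 / 5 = 184.60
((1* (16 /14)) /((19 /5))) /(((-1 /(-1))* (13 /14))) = 0.32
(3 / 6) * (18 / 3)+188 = 191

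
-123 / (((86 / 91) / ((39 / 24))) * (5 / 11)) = -1600599 / 3440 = -465.29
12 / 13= 0.92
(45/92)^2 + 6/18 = 14539/25392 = 0.57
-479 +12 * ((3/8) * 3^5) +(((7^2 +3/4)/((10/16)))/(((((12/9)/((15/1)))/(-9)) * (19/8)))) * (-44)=149927.34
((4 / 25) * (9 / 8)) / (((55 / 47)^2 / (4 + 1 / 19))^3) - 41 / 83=2469437511280459 / 591979927343750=4.17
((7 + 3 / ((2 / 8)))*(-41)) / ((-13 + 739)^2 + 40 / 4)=-779 / 527086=-0.00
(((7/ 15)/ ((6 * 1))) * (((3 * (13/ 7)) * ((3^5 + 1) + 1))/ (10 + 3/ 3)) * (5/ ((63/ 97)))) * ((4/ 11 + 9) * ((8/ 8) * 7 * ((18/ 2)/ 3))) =31821335/ 2178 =14610.35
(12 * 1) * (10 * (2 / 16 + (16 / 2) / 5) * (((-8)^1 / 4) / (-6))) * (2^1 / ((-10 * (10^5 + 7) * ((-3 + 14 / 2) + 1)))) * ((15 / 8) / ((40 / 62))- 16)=28911 / 80005600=0.00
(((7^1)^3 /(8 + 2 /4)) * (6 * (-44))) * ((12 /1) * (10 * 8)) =-10227049.41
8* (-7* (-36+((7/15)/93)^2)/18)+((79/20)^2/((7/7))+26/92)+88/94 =39023295590537/302926035600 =128.82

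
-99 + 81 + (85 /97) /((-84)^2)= -12319691 /684432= -18.00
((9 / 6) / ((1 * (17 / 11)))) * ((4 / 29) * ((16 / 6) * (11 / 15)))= 1936 / 7395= 0.26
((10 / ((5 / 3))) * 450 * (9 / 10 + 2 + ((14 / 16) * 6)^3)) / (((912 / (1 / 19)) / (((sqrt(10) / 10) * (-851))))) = -361757547 * sqrt(10) / 184832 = -6189.28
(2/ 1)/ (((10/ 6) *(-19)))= -6/ 95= -0.06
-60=-60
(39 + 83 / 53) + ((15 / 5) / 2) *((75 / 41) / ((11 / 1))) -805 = -36532605 / 47806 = -764.18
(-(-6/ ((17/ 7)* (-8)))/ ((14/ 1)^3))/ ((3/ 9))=-0.00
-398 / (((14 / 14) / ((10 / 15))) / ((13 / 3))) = -10348 / 9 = -1149.78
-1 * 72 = -72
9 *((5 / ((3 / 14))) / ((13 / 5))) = 80.77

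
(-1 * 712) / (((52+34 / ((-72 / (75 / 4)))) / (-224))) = 7655424 / 2071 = 3696.49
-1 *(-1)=1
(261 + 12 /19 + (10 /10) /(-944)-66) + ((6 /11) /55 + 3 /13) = 195.87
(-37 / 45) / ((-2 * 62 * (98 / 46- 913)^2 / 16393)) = 320860189 / 2449075950000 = 0.00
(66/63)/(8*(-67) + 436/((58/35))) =-319/83097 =-0.00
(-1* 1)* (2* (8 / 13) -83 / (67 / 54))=57194 / 871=65.66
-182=-182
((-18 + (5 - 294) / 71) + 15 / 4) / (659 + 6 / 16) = -10406 / 374525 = -0.03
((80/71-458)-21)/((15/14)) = -475006/1065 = -446.02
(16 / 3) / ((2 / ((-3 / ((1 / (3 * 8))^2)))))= -4608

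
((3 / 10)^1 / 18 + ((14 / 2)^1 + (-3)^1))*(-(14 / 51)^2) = -11809 / 39015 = -0.30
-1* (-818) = 818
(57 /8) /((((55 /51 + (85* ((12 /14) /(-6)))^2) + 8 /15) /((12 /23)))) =79135 /3173172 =0.02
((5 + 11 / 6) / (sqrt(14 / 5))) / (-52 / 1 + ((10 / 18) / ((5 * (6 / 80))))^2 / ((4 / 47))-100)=-9963 * sqrt(70) / 2576224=-0.03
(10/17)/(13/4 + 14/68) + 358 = 16834/47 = 358.17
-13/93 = -0.14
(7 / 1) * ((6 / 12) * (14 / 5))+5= 74 / 5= 14.80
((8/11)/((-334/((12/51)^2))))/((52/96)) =-1536/6901609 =-0.00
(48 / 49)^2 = 2304 / 2401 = 0.96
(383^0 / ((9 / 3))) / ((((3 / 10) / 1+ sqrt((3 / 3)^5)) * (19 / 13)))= 10 / 57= 0.18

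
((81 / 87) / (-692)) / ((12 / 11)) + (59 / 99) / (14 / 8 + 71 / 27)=0.13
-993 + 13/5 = -4952/5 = -990.40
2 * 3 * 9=54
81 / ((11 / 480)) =38880 / 11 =3534.55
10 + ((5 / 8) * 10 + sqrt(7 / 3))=sqrt(21) / 3 + 65 / 4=17.78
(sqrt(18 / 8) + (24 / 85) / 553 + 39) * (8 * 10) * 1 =30459624 / 9401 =3240.04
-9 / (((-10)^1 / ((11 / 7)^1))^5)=1449459 / 1680700000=0.00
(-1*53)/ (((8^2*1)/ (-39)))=2067/ 64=32.30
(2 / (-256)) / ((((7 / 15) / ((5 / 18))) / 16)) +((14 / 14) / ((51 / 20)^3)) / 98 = -7673975 / 103998384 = -0.07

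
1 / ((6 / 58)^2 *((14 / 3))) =841 / 42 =20.02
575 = 575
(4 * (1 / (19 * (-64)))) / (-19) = 1 / 5776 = 0.00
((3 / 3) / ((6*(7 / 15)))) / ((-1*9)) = -5 / 126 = -0.04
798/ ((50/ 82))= 32718/ 25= 1308.72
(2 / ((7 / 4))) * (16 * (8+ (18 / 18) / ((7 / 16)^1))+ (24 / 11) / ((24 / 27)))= 102888 / 539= 190.89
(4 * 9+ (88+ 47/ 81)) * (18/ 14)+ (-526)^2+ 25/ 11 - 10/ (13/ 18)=2493912832/ 9009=276824.60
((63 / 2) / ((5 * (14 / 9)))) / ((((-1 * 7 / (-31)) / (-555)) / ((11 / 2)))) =-3065931 / 56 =-54748.77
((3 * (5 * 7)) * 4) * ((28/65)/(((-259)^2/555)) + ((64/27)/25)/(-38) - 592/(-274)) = 51152515088/56341935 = 907.89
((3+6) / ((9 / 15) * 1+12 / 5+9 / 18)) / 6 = 0.43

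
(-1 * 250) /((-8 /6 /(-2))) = -375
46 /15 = 3.07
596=596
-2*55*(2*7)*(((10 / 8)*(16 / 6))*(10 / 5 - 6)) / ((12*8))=1925 / 9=213.89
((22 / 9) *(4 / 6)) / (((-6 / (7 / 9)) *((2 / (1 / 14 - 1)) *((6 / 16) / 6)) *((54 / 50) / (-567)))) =-200200 / 243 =-823.87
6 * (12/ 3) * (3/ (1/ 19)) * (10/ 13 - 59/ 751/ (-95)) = 51423624/ 48815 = 1053.44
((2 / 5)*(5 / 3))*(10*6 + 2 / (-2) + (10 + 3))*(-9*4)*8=-13824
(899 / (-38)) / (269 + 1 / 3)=-2697 / 30704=-0.09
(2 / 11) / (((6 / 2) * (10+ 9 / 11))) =2 / 357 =0.01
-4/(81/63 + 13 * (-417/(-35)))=-70/2733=-0.03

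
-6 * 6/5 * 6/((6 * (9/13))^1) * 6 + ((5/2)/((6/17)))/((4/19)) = -6901/240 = -28.75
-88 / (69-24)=-88 / 45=-1.96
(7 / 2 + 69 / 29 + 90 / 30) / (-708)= -515 / 41064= -0.01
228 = 228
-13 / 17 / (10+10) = -13 / 340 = -0.04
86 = 86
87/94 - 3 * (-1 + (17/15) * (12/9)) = -857/1410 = -0.61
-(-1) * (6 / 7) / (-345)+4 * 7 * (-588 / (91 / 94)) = -177975866 / 10465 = -17006.77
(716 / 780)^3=5735339 / 7414875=0.77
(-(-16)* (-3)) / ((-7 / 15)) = 720 / 7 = 102.86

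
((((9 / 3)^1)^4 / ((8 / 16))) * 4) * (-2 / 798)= -216 / 133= -1.62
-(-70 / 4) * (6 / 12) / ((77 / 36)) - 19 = -164 / 11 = -14.91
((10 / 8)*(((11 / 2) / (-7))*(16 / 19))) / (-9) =0.09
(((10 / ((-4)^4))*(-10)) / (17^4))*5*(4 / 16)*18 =-1125 / 10690688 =-0.00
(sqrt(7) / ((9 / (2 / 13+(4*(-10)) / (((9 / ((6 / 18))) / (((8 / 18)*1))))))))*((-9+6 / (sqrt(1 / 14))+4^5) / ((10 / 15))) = -808955*sqrt(7) / 9477-11158*sqrt(2) / 3159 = -230.84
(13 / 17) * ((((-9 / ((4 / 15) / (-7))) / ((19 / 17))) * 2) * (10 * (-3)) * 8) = -1474200 / 19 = -77589.47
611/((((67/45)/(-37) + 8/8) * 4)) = 159.15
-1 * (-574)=574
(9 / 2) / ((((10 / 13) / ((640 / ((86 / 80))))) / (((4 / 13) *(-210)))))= -225041.86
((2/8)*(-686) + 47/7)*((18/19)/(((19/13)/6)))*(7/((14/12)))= -9717084/2527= -3845.30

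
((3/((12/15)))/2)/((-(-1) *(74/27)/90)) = 18225/296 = 61.57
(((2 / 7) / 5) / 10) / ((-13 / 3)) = -0.00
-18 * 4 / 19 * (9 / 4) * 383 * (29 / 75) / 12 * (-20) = 199926 / 95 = 2104.48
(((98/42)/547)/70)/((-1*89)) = -1/1460490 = -0.00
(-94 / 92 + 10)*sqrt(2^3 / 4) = 413*sqrt(2) / 46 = 12.70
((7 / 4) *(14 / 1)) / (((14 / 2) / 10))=35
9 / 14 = 0.64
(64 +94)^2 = 24964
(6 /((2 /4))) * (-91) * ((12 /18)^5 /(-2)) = 5824 /81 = 71.90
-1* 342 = -342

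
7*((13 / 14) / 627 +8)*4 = 224.04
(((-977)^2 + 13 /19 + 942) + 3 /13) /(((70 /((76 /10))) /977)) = 32939075293 /325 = 101351000.90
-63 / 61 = -1.03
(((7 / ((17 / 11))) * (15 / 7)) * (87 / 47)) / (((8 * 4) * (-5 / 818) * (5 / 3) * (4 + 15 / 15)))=-3522717 / 319600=-11.02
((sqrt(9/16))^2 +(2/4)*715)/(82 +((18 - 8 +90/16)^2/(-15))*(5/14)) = 4.70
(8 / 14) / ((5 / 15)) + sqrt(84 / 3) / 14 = 2.09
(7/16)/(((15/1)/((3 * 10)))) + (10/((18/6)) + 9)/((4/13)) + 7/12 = 997/24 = 41.54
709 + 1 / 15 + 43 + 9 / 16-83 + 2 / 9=482293 / 720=669.85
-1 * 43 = -43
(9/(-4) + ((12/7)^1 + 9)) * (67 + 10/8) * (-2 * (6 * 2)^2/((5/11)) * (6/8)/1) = -274517.10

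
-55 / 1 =-55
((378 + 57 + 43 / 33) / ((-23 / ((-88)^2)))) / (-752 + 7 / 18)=2644224 / 13529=195.45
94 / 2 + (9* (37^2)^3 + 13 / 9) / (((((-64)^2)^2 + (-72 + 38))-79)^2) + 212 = 656109540228090721 / 2533240665653481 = 259.00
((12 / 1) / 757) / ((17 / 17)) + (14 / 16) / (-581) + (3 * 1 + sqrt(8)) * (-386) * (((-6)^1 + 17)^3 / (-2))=513766 * sqrt(2) + 387365185763 / 502648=1497223.86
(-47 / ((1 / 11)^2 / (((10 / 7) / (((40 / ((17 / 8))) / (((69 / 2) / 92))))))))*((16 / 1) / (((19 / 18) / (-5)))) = 12266.60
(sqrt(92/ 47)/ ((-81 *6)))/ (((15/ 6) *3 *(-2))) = sqrt(1081)/ 171315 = 0.00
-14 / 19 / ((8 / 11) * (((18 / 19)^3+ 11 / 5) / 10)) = -694925 / 209218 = -3.32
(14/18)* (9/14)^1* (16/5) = 8/5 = 1.60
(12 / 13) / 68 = 3 / 221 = 0.01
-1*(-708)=708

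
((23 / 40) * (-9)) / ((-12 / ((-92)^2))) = 36501 / 10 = 3650.10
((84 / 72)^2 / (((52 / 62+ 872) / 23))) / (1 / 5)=174685 / 974088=0.18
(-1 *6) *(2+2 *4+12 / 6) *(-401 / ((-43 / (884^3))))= -19944982706688 / 43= -463836807132.28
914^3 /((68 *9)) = 190887986 /153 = 1247633.90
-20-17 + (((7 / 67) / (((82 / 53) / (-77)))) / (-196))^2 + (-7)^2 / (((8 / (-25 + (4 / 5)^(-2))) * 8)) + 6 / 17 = -7171083645135 / 131360924672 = -54.59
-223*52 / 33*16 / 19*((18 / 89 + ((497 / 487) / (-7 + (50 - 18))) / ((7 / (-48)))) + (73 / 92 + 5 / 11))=-19842816701968 / 57296195275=-346.32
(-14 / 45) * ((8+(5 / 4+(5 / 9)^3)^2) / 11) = -596438311 / 2104506360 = -0.28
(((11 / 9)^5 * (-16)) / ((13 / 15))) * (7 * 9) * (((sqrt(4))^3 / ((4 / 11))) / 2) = -992074160 / 28431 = -34894.10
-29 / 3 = -9.67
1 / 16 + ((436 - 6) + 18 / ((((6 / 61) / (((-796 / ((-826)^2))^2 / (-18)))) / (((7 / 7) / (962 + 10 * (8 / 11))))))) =3201707856562350829 / 7444750139034768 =430.06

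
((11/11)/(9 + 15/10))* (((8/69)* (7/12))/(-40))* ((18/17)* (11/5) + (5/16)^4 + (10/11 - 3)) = -1688767/42280550400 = -0.00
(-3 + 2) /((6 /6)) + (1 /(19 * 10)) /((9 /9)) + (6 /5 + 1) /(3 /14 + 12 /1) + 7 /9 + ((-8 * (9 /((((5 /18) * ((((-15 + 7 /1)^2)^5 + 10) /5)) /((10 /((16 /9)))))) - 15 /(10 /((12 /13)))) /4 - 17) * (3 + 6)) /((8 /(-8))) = 339580559193181 /2652142329980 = 128.04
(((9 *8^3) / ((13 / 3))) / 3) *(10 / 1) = 46080 / 13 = 3544.62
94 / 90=1.04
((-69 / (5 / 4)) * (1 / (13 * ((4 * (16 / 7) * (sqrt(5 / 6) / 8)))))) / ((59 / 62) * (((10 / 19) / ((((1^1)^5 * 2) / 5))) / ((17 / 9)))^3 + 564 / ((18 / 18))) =-168188050597 * sqrt(30) / 127728580127525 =-0.01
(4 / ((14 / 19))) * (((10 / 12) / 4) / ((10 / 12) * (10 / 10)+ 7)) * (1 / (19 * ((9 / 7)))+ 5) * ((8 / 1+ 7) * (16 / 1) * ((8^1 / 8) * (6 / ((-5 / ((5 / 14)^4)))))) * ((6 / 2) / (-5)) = 1616250 / 789929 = 2.05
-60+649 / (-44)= -299 / 4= -74.75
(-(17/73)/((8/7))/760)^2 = 0.00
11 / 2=5.50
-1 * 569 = -569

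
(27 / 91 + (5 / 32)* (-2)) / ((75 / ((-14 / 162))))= 23 / 1263600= 0.00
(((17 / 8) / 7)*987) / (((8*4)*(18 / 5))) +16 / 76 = 82049 / 29184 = 2.81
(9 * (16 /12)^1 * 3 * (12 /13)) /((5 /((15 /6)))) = 216 /13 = 16.62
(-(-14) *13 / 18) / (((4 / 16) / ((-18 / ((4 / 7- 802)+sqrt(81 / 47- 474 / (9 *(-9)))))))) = 107016 *sqrt(1355433) / 39937623863+36278882640 / 39937623863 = 0.91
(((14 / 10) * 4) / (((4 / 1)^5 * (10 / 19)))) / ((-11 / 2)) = -133 / 70400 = -0.00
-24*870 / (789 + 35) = -2610 / 103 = -25.34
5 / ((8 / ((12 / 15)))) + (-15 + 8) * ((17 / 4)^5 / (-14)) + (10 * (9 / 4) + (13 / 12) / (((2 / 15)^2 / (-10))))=218961 / 2048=106.91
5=5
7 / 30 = 0.23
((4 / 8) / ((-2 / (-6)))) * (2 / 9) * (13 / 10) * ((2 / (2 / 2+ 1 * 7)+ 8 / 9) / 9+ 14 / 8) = 988 / 1215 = 0.81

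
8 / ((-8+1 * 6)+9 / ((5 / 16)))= 20 / 67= 0.30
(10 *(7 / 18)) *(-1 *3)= -35 / 3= -11.67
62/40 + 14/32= 159/80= 1.99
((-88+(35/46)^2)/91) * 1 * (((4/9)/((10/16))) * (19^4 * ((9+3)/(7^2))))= -257143141792/11794055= -21802.78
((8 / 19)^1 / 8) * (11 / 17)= 11 / 323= 0.03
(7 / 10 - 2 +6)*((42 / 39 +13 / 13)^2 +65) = 275279 / 845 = 325.77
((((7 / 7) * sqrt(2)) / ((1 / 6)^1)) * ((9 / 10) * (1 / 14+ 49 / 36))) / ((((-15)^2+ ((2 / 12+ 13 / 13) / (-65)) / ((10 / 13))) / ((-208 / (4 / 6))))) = -5068440 * sqrt(2) / 472451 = -15.17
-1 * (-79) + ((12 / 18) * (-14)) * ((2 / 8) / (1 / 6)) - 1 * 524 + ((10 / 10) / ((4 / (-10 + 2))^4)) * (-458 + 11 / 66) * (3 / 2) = -11447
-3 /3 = -1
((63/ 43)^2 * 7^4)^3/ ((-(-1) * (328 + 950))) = 107121880.89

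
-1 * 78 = -78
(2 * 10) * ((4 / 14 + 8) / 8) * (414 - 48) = 53070 / 7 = 7581.43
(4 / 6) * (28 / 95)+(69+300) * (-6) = -630934 / 285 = -2213.80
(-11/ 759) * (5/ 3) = -5/ 207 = -0.02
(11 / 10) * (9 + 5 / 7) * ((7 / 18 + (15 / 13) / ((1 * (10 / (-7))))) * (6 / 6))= -2618 / 585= -4.48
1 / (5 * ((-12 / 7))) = -7 / 60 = -0.12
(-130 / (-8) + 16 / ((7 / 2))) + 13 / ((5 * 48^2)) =1679131 / 80640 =20.82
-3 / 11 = -0.27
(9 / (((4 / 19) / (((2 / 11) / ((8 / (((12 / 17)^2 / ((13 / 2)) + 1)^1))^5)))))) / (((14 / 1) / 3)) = 555533169707075428125 / 7554515677022075340587008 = 0.00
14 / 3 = 4.67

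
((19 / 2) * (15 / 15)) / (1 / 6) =57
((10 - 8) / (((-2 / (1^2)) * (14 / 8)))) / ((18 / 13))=-26 / 63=-0.41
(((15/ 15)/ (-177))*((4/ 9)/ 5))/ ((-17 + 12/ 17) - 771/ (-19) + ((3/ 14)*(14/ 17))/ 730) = -188632/ 9121799961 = -0.00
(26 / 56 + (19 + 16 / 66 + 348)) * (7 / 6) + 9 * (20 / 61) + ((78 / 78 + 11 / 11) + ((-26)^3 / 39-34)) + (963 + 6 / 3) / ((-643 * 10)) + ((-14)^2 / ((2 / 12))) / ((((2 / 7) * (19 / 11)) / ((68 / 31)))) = 94709887139279 / 18297058824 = 5176.24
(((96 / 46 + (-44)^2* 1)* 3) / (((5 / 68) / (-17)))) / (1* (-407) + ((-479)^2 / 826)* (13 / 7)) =-52578640128 / 4258105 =-12347.90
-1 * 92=-92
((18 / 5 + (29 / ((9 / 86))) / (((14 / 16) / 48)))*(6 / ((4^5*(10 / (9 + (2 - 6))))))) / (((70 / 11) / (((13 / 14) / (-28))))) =-114152467 / 491724800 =-0.23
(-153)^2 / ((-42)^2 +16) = 23409 / 1780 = 13.15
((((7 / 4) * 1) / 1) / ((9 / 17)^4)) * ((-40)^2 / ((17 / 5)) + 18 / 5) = 693081823 / 65610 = 10563.66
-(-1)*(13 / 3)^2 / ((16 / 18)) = 169 / 8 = 21.12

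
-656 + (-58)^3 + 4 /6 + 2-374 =-588418 /3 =-196139.33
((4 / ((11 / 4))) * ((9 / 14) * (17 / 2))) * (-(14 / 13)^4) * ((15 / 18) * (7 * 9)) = -176329440 / 314171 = -561.25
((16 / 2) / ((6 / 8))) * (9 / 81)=1.19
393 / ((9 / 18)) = 786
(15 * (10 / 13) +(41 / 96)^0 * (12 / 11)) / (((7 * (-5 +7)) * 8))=129 / 1144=0.11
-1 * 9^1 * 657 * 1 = -5913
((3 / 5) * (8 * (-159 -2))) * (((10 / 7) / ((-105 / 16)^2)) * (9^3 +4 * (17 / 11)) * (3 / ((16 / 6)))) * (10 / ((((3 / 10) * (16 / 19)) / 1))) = -452354432 / 539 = -839247.55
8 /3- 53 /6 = -37 /6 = -6.17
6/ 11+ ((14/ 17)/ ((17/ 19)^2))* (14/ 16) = 1.45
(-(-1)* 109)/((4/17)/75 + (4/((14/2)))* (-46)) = -972825/234572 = -4.15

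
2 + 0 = 2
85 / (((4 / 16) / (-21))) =-7140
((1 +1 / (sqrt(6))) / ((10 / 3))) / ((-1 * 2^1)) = -3 / 20 - sqrt(6) / 40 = -0.21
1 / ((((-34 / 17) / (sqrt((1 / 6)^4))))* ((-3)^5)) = 1 / 17496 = 0.00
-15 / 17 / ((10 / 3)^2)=-27 / 340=-0.08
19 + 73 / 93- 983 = -89579 / 93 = -963.22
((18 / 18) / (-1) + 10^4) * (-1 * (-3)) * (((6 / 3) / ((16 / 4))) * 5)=74992.50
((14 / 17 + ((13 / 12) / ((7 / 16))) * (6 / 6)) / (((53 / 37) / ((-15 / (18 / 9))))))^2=11873371225 / 39778249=298.49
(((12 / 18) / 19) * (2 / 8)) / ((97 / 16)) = 8 / 5529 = 0.00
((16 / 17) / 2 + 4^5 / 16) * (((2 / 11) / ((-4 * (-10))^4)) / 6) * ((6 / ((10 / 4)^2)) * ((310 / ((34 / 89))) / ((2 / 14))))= 2645881 / 635800000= 0.00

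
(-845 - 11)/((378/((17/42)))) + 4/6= -992/3969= -0.25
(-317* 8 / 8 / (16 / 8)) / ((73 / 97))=-30749 / 146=-210.61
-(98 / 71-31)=2103 / 71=29.62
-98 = -98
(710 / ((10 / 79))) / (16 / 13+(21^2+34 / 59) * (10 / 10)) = 4302103 / 339633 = 12.67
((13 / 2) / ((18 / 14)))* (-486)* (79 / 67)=-194103 / 67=-2897.06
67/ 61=1.10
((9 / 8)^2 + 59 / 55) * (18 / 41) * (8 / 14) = 74079 / 126280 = 0.59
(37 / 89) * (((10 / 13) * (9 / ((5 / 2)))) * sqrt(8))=3.26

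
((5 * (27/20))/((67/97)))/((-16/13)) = -34047/4288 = -7.94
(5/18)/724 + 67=873149/13032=67.00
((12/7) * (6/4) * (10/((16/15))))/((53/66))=30.02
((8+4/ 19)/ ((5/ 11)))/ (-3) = -572/ 95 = -6.02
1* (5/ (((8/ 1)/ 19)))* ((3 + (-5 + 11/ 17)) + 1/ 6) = -11495/ 816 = -14.09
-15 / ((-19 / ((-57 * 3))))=-135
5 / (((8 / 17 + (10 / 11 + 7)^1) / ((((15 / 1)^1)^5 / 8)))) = 710015625 / 12536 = 56638.13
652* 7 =4564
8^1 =8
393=393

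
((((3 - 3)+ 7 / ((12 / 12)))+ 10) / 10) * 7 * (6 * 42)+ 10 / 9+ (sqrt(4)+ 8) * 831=508946 / 45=11309.91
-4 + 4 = 0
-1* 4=-4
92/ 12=23/ 3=7.67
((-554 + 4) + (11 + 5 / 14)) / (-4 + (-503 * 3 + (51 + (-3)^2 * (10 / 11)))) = 82951 / 223888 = 0.37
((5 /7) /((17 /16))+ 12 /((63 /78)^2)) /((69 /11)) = 524128 /172431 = 3.04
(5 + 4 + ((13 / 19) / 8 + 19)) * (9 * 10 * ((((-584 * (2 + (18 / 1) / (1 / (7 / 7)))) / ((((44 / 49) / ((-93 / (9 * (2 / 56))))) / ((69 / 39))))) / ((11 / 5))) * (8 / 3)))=609709064664000 / 29887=20400477286.58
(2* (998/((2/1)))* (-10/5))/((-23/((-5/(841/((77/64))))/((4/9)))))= -1.40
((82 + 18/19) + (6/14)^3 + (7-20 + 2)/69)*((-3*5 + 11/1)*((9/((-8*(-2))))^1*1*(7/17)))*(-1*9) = 503049177/728042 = 690.96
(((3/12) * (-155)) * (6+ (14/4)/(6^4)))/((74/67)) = -161580215/767232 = -210.60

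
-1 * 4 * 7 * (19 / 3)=-532 / 3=-177.33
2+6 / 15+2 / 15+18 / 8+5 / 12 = 26 / 5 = 5.20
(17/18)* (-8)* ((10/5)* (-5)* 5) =377.78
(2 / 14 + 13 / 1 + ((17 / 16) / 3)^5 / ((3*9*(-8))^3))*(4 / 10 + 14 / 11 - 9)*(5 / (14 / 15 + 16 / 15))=-95205121979221946731 / 395446887081050112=-240.75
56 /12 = 4.67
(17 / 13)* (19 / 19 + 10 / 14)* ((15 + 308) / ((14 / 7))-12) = 2346 / 7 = 335.14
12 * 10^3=12000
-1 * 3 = -3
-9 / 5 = -1.80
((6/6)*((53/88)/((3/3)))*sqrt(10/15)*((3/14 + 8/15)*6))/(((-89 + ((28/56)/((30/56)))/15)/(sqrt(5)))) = -124815*sqrt(30)/12326776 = -0.06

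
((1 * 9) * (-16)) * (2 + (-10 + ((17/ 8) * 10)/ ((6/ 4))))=-888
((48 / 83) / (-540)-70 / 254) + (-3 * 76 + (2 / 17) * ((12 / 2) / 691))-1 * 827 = -5880133806236 / 5572130715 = -1055.28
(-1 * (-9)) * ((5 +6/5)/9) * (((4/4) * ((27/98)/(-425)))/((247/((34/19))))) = -837/28744625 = -0.00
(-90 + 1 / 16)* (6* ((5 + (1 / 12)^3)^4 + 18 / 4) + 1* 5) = -8091059046094765727 / 23776267862016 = -340299.79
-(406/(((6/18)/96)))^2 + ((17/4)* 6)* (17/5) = -136721570973/10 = -13672157097.30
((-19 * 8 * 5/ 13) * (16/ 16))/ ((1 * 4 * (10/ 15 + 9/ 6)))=-1140/ 169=-6.75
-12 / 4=-3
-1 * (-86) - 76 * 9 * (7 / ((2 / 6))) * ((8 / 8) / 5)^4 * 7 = -46798 / 625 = -74.88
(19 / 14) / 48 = 19 / 672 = 0.03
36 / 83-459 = -38061 / 83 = -458.57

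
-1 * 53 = -53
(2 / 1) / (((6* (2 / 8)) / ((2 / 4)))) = 0.67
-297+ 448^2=200407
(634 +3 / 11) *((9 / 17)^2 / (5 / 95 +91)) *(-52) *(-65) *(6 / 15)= 7258619628 / 2749835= 2639.66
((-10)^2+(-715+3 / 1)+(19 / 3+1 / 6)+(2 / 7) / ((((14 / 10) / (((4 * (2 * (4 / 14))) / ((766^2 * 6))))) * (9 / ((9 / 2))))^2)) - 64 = -669.50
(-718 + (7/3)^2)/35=-6413/315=-20.36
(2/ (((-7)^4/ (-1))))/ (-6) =1/ 7203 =0.00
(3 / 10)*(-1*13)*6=-117 / 5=-23.40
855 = 855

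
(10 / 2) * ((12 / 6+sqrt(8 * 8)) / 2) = 25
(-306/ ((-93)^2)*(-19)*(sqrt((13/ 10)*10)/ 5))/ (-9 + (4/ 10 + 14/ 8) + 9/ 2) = -2584*sqrt(13)/ 45167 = -0.21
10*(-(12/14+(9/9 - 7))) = 360/7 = 51.43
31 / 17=1.82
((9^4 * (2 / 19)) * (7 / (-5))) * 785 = -14421078 / 19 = -759004.11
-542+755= 213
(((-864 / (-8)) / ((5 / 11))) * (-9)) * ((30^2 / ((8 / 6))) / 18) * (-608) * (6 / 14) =146266560 / 7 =20895222.86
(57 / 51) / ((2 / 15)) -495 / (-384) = 21045 / 2176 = 9.67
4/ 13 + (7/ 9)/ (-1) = -55/ 117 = -0.47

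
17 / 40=0.42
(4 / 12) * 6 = 2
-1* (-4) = 4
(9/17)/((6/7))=0.62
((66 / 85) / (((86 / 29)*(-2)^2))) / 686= 957 / 10029320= 0.00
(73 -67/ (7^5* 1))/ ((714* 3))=68158/ 2000033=0.03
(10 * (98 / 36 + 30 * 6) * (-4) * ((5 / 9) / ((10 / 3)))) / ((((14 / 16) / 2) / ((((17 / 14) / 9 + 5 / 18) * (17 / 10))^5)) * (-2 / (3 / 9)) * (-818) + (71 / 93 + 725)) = -2150041917549314360 / 23576664192633452331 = -0.09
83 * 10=830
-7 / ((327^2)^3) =-7 / 1222605980803089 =-0.00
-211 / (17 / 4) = -844 / 17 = -49.65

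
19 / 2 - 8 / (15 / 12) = 31 / 10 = 3.10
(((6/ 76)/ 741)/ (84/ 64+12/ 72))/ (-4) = -6/ 333203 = -0.00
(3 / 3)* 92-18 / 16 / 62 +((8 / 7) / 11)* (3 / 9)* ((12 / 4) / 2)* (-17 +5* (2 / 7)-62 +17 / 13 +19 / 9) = 250602995 / 2843568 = 88.13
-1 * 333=-333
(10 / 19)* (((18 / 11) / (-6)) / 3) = -10 / 209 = -0.05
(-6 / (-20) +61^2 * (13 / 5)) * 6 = 290247 / 5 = 58049.40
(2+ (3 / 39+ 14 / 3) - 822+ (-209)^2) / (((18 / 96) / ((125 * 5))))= 16717640000 / 117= 142885811.97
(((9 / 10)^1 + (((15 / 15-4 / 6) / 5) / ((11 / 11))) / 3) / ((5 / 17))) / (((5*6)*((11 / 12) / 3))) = 0.34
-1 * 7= -7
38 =38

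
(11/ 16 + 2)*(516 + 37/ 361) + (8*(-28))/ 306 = 1386.29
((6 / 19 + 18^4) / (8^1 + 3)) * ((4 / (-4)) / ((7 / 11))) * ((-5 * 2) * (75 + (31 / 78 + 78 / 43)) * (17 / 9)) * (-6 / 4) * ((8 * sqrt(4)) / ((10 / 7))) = -11707846276600 / 31863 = -367443312.83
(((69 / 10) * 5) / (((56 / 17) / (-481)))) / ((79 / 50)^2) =-2017.95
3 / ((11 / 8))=24 / 11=2.18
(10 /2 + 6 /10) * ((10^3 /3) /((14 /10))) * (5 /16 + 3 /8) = 2750 /3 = 916.67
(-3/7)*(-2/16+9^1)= -3.80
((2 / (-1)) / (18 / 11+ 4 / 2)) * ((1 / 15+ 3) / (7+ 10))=-253 / 2550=-0.10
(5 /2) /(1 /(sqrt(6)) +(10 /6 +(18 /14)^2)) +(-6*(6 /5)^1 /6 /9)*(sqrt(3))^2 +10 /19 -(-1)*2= 25765954 /8912615 -7203*sqrt(6) /187634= 2.80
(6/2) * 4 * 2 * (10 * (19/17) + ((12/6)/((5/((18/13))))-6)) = 151968/1105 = 137.53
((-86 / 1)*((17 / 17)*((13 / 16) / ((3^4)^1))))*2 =-559 / 324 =-1.73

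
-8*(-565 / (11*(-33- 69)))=-2260 / 561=-4.03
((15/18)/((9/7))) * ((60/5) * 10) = 700/9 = 77.78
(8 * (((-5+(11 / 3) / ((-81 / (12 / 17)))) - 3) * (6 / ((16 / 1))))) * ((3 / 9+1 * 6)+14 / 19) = -170.36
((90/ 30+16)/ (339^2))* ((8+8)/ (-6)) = -152/ 344763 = -0.00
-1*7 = -7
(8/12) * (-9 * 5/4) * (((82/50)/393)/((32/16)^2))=-41/5240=-0.01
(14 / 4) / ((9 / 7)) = 49 / 18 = 2.72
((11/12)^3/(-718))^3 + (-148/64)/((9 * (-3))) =163577105151070933/1909873255240433664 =0.09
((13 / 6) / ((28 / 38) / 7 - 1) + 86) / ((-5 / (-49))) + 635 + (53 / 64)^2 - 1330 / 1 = 26060699 / 208896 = 124.75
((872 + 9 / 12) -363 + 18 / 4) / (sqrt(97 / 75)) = 10285 * sqrt(291) / 388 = 452.19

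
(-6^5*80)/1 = -622080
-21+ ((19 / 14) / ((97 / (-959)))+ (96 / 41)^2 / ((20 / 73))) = -23490937 / 1630570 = -14.41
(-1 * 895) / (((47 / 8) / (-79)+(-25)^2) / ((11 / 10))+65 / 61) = -37954444 / 24137321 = -1.57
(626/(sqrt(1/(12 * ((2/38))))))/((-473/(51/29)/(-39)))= 72.14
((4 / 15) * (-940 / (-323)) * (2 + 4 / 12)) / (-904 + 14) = -2632 / 1293615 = -0.00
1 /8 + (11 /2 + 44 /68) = 853 /136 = 6.27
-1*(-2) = 2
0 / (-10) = 0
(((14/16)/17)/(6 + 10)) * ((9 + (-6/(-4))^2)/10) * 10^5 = 196875/544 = 361.90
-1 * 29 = -29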